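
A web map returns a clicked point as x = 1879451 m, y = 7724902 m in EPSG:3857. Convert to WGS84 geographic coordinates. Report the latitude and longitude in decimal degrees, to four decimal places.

lat 56.8273°, lon 16.8834°

R = 6378137 m. λ = x/R = 16.88339559°.
φ = 2·arctan(exp(y/R)) − 90° = 2·arctan(3.35735) − 90° = 56.82730047°.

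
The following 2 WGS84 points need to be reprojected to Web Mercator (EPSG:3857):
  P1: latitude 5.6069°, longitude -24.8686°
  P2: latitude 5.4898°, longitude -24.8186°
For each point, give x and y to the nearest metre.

Web Mercator: x = R·λ, y = R·ln tan(π/4+φ/2), R = 6378137 m.
P1 (5.6069°, -24.8686°) → (-2768359.889, 625155.837) m.
P2 (5.4898°, -24.8186°) → (-2762793.914, 612058.963) m.

P1: x -2768360 m, y 625156 m; P2: x -2762794 m, y 612059 m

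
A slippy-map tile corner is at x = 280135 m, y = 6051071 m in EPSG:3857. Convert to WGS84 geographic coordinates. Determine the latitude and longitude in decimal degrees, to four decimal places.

R = 6378137 m. λ = x/R = 2.51649552°.
φ = 2·arctan(exp(y/R)) − 90° = 2·arctan(2.58240) − 90° = 47.66359867°.

lat 47.6636°, lon 2.5165°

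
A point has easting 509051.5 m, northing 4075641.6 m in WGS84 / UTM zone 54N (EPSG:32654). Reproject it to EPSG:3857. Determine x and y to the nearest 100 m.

x 15707300 m, y 4415000 m

Unproject from UTM 54N (λ₀ = 141°) → φ = 36.82659971°, λ = 141.10149957°.
Web Mercator (R = 6378137 m): x = 15707347.082 m, y = 4414964.505 m.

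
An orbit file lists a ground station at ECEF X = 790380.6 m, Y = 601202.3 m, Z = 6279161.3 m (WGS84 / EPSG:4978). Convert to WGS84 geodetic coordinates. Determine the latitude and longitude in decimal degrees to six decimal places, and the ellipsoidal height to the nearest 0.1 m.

lat 81.072300°, lon 37.258401°, h -70.0 m

λ = atan2(Y, X) = 37.25840120°; p = √(X²+Y²) = 993048.7 m.
Bowring's method on WGS84 (a = 6378137 m, b = 6356752.314 m) gives φ = 81.07230023°, h = -69.954 m.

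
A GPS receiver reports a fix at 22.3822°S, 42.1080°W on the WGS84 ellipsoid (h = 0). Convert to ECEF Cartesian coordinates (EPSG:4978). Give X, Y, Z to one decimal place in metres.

WGS84: a = 6378137 m, e² = 0.006694380; N(φ) = a/√(1−e²sin²φ) = 6381234.747 m.
X = (N+h)·cosφ·cosλ = 4377476.394 m; Y = (N+h)·cosφ·sinλ = -3956463.812 m; Z = (N(1−e²)+h)·sinφ = -2413600.094 m.

X 4377476.4 m, Y -3956463.8 m, Z -2413600.1 m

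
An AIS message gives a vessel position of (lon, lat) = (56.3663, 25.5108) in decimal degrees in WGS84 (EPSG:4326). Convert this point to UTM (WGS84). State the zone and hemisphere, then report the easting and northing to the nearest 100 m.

Zone 40N: E 436300 m, N 2821700 m

Longitude 56.3663° lies in the 6° band [54°, 60°), giving zone 40; latitude is north of the equator, so 40N.
Zone 40 central meridian λ₀ = 6×40 − 183 = 57°; Δλ = -0.6337°.
Transverse Mercator on WGS84 with k₀ = 0.9996 gives E = 436319.602 m, N = 2821661.528 m.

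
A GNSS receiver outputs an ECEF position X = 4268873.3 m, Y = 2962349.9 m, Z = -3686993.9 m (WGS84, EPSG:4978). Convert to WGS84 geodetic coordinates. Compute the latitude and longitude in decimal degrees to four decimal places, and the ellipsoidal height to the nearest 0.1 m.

lat -35.5405°, lon 34.7584°, h 290.1 m

λ = atan2(Y, X) = 34.75839983°; p = √(X²+Y²) = 5196036.6 m.
Bowring's method on WGS84 (a = 6378137 m, b = 6356752.314 m) gives φ = -35.54050006°, h = 290.096 m.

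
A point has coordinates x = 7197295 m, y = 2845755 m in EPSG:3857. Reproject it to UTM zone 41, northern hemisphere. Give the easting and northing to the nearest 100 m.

Web Mercator inverse (R = 6378137 m) → φ = 24.75559742°, λ = 64.65440103°.
UTM 41N forward: E = 667289.053 m, N = 2738897.397 m.

E 667300 m, N 2738900 m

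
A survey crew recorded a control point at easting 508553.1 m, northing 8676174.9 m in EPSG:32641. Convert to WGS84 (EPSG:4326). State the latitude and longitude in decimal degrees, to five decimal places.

Zone 41N: λ₀ = 63°, k₀ = 0.9996, false easting 500000 m.
Meridian distance M = (N − FN)/k₀ = 8679646.8 m.
Inverse transverse Mercator on WGS84 gives φ = 78.15929974°, λ = 63.37339881°.

lat 78.15930°, lon 63.37340°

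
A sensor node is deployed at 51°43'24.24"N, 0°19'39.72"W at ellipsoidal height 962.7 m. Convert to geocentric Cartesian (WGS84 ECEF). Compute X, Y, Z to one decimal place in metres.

X 3959697.9 m, Y -22647.5 m, Z 4984553.1 m

WGS84: a = 6378137 m, e² = 0.006694380; N(φ) = a/√(1−e²sin²φ) = 6391334.522 m.
X = (N+h)·cosφ·cosλ = 3959697.904 m; Y = (N+h)·cosφ·sinλ = -22647.517 m; Z = (N(1−e²)+h)·sinφ = 4984553.141 m.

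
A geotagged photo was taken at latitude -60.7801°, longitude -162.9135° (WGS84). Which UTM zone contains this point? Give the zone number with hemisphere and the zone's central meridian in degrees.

UTM zone = ⌊(λ + 180)/6⌋ + 1; -162.9135° ∈ [-168°, -162°) → zone 3.
Hemisphere: S (φ < 0).
Central meridian λ₀ = 6×3 − 183 = -165°.

Zone 3S, central meridian -165°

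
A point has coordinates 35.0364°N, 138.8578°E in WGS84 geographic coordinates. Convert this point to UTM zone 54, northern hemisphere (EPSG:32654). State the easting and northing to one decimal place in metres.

Zone 54 central meridian λ₀ = 6×54 − 183 = 141°; Δλ = -2.1422°.
Transverse Mercator on WGS84 with k₀ = 0.9996 gives E = 304591.663 m, N = 3879177.455 m.

E 304591.7 m, N 3879177.5 m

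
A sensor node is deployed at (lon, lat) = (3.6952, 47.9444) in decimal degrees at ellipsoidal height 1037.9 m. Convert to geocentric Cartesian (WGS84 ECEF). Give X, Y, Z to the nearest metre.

X 4272105 m, Y 275905 m, Z 4713508 m

WGS84: a = 6378137 m, e² = 0.006694380; N(φ) = a/√(1−e²sin²φ) = 6389939.271 m.
X = (N+h)·cosφ·cosλ = 4272105.149 m; Y = (N+h)·cosφ·sinλ = 275905.254 m; Z = (N(1−e²)+h)·sinφ = 4713508.070 m.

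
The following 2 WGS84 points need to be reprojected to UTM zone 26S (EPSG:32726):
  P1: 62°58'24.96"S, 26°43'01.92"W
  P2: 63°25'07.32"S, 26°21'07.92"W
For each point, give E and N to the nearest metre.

UTM zone 26S: λ₀ = -27°, k₀ = 0.9996.
P1 (-62.9736°, -26.7172°) → (514337.443, 3017320.671) m.
P2 (-63.4187°, -26.3522°) → (532341.475, 2967595.561) m.

P1: E 514337 m, N 3017321 m; P2: E 532341 m, N 2967596 m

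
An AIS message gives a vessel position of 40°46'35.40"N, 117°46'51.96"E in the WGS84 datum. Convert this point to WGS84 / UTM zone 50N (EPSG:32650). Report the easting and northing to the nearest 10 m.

E 565910 m, N 4514240 m

Zone 50 central meridian λ₀ = 6×50 − 183 = 117°; Δλ = +0.7811°.
Transverse Mercator on WGS84 with k₀ = 0.9996 gives E = 565913.411 m, N = 4514240.370 m.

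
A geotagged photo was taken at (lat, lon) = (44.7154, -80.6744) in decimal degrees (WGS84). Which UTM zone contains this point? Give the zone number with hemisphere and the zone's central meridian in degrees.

Zone 17N, central meridian -81°

UTM zone = ⌊(λ + 180)/6⌋ + 1; -80.6744° ∈ [-84°, -78°) → zone 17.
Hemisphere: N (φ ≥ 0).
Central meridian λ₀ = 6×17 − 183 = -81°.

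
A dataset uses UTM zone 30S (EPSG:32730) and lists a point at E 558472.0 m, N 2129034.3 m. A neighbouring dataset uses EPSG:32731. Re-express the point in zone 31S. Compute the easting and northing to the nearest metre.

UTM 30S → geographic: φ = -70.93540045°, λ = -1.39590065°.
UTM 31S (λ₀ = 3°) forward: E = 339869.588 m, N = 2123998.613 m.

E 339870 m, N 2123999 m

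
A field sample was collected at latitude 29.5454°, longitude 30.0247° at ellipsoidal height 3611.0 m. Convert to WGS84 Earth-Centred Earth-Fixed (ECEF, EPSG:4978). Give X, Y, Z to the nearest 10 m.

WGS84: a = 6378137 m, e² = 0.006694380; N(φ) = a/√(1−e²sin²φ) = 6383334.540 m.
X = (N+h)·cosφ·cosλ = 4810803.259 m; Y = (N+h)·cosφ·sinλ = 2780284.471 m; Z = (N(1−e²)+h)·sinφ = 3128414.305 m.

X 4810800 m, Y 2780280 m, Z 3128410 m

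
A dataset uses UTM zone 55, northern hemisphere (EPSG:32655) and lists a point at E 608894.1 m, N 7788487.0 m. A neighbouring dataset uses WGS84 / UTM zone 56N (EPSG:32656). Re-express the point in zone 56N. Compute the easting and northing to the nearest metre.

UTM 55N → geographic: φ = 70.17969980°, λ = 149.87850019°.
UTM 56N (λ₀ = 153°) forward: E = 381919.922 m, N = 7788939.898 m.

E 381920 m, N 7788940 m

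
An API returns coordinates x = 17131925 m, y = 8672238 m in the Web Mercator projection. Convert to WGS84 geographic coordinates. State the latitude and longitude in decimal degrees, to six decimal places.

R = 6378137 m. λ = x/R = 153.89870074°.
φ = 2·arctan(exp(y/R)) − 90° = 2·arctan(3.89495) − 90° = 61.20149963°.

lat 61.201500°, lon 153.898701°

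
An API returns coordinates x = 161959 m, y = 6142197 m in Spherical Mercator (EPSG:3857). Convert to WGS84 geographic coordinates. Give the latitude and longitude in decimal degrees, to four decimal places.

R = 6378137 m. λ = x/R = 1.45490245°.
φ = 2·arctan(exp(y/R)) − 90° = 2·arctan(2.61956) − 90° = 48.21200103°.

lat 48.2120°, lon 1.4549°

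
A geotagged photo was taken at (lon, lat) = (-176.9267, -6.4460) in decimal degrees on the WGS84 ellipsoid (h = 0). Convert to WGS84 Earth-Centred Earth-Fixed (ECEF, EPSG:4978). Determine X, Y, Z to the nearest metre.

WGS84: a = 6378137 m, e² = 0.006694380; N(φ) = a/√(1−e²sin²φ) = 6378406.094 m.
X = (N+h)·cosφ·cosλ = -6328966.820 m; Y = (N+h)·cosφ·sinλ = -339806.697 m; Z = (N(1−e²)+h)·sinφ = -711289.155 m.

X -6328967 m, Y -339807 m, Z -711289 m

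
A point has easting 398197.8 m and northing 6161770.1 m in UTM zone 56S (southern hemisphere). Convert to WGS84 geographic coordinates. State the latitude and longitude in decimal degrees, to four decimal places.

Zone 56S: λ₀ = 153°, k₀ = 0.9996, false easting 500000 m, false northing 10000000 m.
Meridian distance M = (N − FN)/k₀ = -3839765.8 m.
Inverse transverse Mercator on WGS84 gives φ = -34.68099989°, λ = 151.88870014°.

lat -34.6810°, lon 151.8887°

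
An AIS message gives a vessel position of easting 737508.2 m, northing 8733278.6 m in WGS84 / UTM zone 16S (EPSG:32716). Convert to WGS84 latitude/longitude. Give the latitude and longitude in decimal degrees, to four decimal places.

lat -11.4508°, lon -84.8230°

Zone 16S: λ₀ = -87°, k₀ = 0.9996, false easting 500000 m, false northing 10000000 m.
Meridian distance M = (N − FN)/k₀ = -1267228.3 m.
Inverse transverse Mercator on WGS84 gives φ = -11.45079955°, λ = -84.82299962°.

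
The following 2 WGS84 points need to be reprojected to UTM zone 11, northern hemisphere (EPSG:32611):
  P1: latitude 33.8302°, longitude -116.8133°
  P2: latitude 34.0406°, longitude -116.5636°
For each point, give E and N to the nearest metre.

P1: E 517276 m, N 3743345 m; P2: E 540282 m, N 3766744 m

UTM zone 11N: λ₀ = -117°, k₀ = 0.9996.
P1 (33.8302°, -116.8133°) → (517275.582, 3743344.821) m.
P2 (34.0406°, -116.5636°) → (540281.557, 3766743.514) m.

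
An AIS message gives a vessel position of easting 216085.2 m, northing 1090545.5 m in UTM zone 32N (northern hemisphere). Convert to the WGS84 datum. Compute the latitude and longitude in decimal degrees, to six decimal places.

Zone 32N: λ₀ = 9°, k₀ = 0.9996, false easting 500000 m.
Meridian distance M = (N − FN)/k₀ = 1090981.9 m.
Inverse transverse Mercator on WGS84 gives φ = 9.85559973°, λ = 6.41140041°.

lat 9.855600°, lon 6.411400°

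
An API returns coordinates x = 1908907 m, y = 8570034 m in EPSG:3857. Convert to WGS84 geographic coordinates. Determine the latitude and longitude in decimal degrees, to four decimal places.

lat 60.7561°, lon 17.1480°

R = 6378137 m. λ = x/R = 17.14800334°.
φ = 2·arctan(exp(y/R)) − 90° = 2·arctan(3.83304) − 90° = 60.75610037°.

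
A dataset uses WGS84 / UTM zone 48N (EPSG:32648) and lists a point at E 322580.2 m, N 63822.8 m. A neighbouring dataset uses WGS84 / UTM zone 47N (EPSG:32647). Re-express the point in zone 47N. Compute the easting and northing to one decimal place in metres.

UTM 48N → geographic: φ = 0.57719968°, λ = 103.40569980°.
UTM 47N (λ₀ = 99°) forward: E = 990706.344 m, N = 63988.270 m.

E 990706.3 m, N 63988.3 m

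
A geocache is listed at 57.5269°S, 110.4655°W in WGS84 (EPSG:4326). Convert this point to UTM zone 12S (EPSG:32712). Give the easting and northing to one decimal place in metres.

E 532009.3 m, N 3623833.6 m

Zone 12 central meridian λ₀ = 6×12 − 183 = -111°; Δλ = +0.5345°.
Transverse Mercator on WGS84 with k₀ = 0.9996 gives E = 532009.280 m, N = 3623833.592 m.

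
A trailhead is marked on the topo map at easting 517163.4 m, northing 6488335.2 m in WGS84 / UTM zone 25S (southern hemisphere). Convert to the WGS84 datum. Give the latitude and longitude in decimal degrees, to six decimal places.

lat -31.740300°, lon -32.818800°

Zone 25S: λ₀ = -33°, k₀ = 0.9996, false easting 500000 m, false northing 10000000 m.
Meridian distance M = (N − FN)/k₀ = -3513070.0 m.
Inverse transverse Mercator on WGS84 gives φ = -31.74030023°, λ = -32.81879986°.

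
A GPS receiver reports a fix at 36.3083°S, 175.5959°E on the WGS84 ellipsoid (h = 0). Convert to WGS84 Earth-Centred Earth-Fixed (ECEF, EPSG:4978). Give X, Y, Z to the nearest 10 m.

WGS84: a = 6378137 m, e² = 0.006694380; N(φ) = a/√(1−e²sin²φ) = 6385635.486 m.
X = (N+h)·cosφ·cosλ = -5130622.290 m; Y = (N+h)·cosφ·sinλ = 395149.185 m; Z = (N(1−e²)+h)·sinφ = -3755813.544 m.

X -5130620 m, Y 395150 m, Z -3755810 m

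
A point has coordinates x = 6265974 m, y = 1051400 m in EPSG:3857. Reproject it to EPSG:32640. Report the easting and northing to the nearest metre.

Web Mercator inverse (R = 6378137 m) → φ = 9.40239984°, λ = 56.28820214°.
UTM 40N forward: E = 421849.920 m, N = 1039420.182 m.

E 421850 m, N 1039420 m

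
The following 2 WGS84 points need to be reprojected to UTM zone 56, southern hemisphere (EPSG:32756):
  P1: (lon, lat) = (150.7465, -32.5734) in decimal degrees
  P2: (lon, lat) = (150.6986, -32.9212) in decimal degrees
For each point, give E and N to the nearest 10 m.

P1: E 288460 m, N 6393760 m; P2: E 284800 m, N 6355100 m

UTM zone 56S: λ₀ = 153°, k₀ = 0.9996.
P1 (-32.5734°, 150.7465°) → (288457.099, 6393763.941) m.
P2 (-32.9212°, 150.6986°) → (284798.029, 6355099.060) m.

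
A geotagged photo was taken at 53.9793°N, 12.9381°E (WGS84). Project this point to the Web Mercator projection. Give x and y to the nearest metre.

Web Mercator is spherical with R = a = 6378137 m.
x = R·λ = 6378137 × 0.225812444 = 1440262.704 m.
y = R·ln tan(π/4 + φ/2) = 6378137 × 1.123562717 = 7166236.936 m.

x 1440263 m, y 7166237 m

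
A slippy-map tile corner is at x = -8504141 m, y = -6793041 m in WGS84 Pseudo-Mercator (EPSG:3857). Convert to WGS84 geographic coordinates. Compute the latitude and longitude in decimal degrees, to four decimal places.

R = 6378137 m. λ = x/R = -76.39399839°.
φ = 2·arctan(exp(y/R)) − 90° = 2·arctan(0.34471) − 90° = -51.96080170°.

lat -51.9608°, lon -76.3940°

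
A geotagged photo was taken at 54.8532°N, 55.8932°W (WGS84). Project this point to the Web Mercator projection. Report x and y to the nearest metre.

x -6222003 m, y 7333427 m

Web Mercator is spherical with R = a = 6378137 m.
x = R·λ = 6378137 × -0.975520369 = -6222002.563 m.
y = R·ln tan(π/4 + φ/2) = 6378137 × 1.149775741 = 7333427.194 m.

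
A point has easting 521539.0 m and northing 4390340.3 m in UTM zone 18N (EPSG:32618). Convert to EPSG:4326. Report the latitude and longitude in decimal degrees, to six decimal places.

Zone 18N: λ₀ = -75°, k₀ = 0.9996, false easting 500000 m.
Meridian distance M = (N − FN)/k₀ = 4392097.1 m.
Inverse transverse Mercator on WGS84 gives φ = 39.66259967°, λ = -74.74889944°.

lat 39.662600°, lon -74.748899°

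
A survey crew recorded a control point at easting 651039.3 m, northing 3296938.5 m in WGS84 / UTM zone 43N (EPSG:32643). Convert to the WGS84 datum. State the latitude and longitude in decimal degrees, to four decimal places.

Zone 43N: λ₀ = 75°, k₀ = 0.9996, false easting 500000 m.
Meridian distance M = (N − FN)/k₀ = 3298257.8 m.
Inverse transverse Mercator on WGS84 gives φ = 29.79359983°, λ = 76.56270039°.

lat 29.7936°, lon 76.5627°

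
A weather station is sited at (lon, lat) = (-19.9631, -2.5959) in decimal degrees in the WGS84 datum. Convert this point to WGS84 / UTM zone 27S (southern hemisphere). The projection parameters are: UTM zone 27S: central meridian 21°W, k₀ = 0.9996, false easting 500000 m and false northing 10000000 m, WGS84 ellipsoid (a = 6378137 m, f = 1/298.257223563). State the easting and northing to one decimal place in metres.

E 615269.7 m, N 9713025.8 m

Zone 27 central meridian λ₀ = 6×27 − 183 = -21°; Δλ = +1.0369°.
Transverse Mercator on WGS84 with k₀ = 0.9996 gives E = 615269.707 m, N = 9713025.838 m.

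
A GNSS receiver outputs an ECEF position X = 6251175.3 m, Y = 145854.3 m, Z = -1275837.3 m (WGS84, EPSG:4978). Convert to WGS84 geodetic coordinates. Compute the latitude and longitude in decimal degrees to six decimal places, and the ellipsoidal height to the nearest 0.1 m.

lat -11.607900°, lon 1.336600°, h 4432.2 m

λ = atan2(Y, X) = 1.33659983°; p = √(X²+Y²) = 6252876.6 m.
Bowring's method on WGS84 (a = 6378137 m, b = 6356752.314 m) gives φ = -11.60790041°, h = 4432.196 m.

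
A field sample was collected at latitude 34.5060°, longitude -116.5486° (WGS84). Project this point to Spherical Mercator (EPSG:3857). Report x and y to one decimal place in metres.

Web Mercator is spherical with R = a = 6378137 m.
x = R·λ = 6378137 × -2.034156809 = -12974130.805 m.
y = R·ln tan(π/4 + φ/2) = 6378137 × 0.642342666 = 4096949.524 m.

x -12974130.8 m, y 4096949.5 m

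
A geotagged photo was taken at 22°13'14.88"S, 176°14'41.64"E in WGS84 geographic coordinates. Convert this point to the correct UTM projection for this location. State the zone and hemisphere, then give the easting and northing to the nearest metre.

Zone 60S: E 422178 m, N 7542539 m

Longitude 176.2449° lies in the 6° band [174°, 180°), giving zone 60; latitude is south of the equator, so 60S.
Zone 60 central meridian λ₀ = 6×60 − 183 = 177°; Δλ = -0.7551°.
Transverse Mercator on WGS84 with k₀ = 0.9996 gives E = 422177.554 m, N = 7542539.307 m.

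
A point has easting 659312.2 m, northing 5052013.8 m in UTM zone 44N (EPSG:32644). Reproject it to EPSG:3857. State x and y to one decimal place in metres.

x 9244293.4 m, y 5717020.0 m

Unproject from UTM 44N (λ₀ = 81°) → φ = 45.60339987°, λ = 83.04290029°.
Web Mercator (R = 6378137 m): x = 9244293.374 m, y = 5717019.966 m.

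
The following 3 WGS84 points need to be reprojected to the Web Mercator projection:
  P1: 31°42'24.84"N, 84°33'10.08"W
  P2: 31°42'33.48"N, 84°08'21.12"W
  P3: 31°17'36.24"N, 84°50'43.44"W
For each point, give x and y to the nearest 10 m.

P1: x -9412370 m, y 3724900 m; P2: x -9366330 m, y 3725210 m; P3: x -9444950 m, y 3670910 m

Web Mercator: x = R·λ, y = R·ln tan(π/4+φ/2), R = 6378137 m.
P1 (31.7069°, -84.5528°) → (-9412374.641, 3724897.892) m.
P2 (31.7093°, -84.1392°) → (-9366332.900, 3725211.933) m.
P3 (31.2934°, -84.8454°) → (-9444946.724, 3670911.626) m.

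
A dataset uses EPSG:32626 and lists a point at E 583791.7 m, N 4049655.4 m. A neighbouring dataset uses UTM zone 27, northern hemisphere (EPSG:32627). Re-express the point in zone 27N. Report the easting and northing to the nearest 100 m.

E 46900 m, N 4061200 m

UTM 26N → geographic: φ = 36.58870006°, λ = -26.06330030°.
UTM 27N (λ₀ = -21°) forward: E = 46900.722 m, N = 4061198.612 m.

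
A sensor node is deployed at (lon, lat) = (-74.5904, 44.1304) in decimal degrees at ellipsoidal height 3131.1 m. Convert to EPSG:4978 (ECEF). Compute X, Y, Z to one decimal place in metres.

WGS84: a = 6378137 m, e² = 0.006694380; N(φ) = a/√(1−e²sin²φ) = 6388512.712 m.
X = (N+h)·cosφ·cosλ = 1219018.732 m; Y = (N+h)·cosφ·sinλ = -4422725.036 m; Z = (N(1−e²)+h)·sinφ = 4420682.975 m.

X 1219018.7 m, Y -4422725.0 m, Z 4420683.0 m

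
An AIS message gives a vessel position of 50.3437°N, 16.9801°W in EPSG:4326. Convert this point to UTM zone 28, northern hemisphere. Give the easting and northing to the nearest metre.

Zone 28 central meridian λ₀ = 6×28 − 183 = -15°; Δλ = -1.9801°.
Transverse Mercator on WGS84 with k₀ = 0.9996 gives E = 359111.448 m, N = 5578720.608 m.

E 359111 m, N 5578721 m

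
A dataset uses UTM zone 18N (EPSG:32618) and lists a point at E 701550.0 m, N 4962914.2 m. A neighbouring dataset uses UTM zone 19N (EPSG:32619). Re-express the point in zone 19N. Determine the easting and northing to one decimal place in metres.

UTM 18N → geographic: φ = 44.79119983°, λ = -72.45199993°.
UTM 19N (λ₀ = -69°) forward: E = 226941.865 m, N = 4965554.534 m.

E 226941.9 m, N 4965554.5 m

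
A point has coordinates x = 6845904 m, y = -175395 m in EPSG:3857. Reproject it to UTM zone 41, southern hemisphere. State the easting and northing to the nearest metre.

E 332886 m, N 9825810 m

Web Mercator inverse (R = 6378137 m) → φ = -1.57540155°, λ = 61.49780197°.
UTM 41S forward: E = 332886.484 m, N = 9825810.115 m.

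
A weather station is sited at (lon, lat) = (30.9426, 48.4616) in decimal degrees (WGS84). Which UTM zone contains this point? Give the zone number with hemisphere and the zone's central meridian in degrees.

UTM zone = ⌊(λ + 180)/6⌋ + 1; 30.9426° ∈ [30°, 36°) → zone 36.
Hemisphere: N (φ ≥ 0).
Central meridian λ₀ = 6×36 − 183 = 33°.

Zone 36N, central meridian 33°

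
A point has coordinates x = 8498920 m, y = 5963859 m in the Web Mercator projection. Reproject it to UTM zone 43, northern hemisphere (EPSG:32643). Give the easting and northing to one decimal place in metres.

E 602158.2 m, N 5220857.6 m

Web Mercator inverse (R = 6378137 m) → φ = 47.13329858°, λ = 76.34709735°.
UTM 43N forward: E = 602158.175 m, N = 5220857.561 m.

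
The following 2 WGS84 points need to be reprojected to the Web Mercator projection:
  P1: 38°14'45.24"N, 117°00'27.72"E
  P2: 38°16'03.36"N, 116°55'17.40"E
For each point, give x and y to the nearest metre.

P1: x 13025238 m, y 4614222 m; P2: x 13015642 m, y 4617298 m

Web Mercator: x = R·λ, y = R·ln tan(π/4+φ/2), R = 6378137 m.
P1 (38.2459°, 117.0077°) → (13025237.583, 4614221.712) m.
P2 (38.2676°, 116.9215°) → (13015641.843, 4617297.996) m.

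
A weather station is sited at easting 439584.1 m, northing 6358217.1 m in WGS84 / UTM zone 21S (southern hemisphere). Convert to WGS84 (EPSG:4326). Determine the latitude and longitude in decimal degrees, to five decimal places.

lat -32.91260°, lon -57.64610°

Zone 21S: λ₀ = -57°, k₀ = 0.9996, false easting 500000 m, false northing 10000000 m.
Meridian distance M = (N − FN)/k₀ = -3643240.2 m.
Inverse transverse Mercator on WGS84 gives φ = -32.91259968°, λ = -57.64609961°.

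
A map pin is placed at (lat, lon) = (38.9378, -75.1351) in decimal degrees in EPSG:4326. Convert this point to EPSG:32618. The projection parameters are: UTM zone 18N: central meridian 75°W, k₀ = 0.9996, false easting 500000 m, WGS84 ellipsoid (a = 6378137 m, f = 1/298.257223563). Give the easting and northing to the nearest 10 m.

E 488290 m, N 4309880 m

Zone 18 central meridian λ₀ = 6×18 − 183 = -75°; Δλ = -0.1351°.
Transverse Mercator on WGS84 with k₀ = 0.9996 gives E = 488291.216 m, N = 4309882.895 m.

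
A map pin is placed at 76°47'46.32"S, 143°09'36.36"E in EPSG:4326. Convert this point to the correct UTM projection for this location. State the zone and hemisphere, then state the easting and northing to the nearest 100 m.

Zone 54S: E 555100 m, N 1475000 m

Longitude 143.1601° lies in the 6° band [138°, 144°), giving zone 54; latitude is south of the equator, so 54S.
Zone 54 central meridian λ₀ = 6×54 − 183 = 141°; Δλ = +2.1601°.
Transverse Mercator on WGS84 with k₀ = 0.9996 gives E = 555066.419 m, N = 1474958.433 m.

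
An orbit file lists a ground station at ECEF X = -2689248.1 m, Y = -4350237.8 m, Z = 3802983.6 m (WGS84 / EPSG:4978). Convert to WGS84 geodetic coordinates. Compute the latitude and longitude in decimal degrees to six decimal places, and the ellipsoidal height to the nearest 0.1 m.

lat 36.818500°, lon -121.723700°, h 2829.7 m

λ = atan2(Y, X) = -121.72370003°; p = √(X²+Y²) = 5114354.7 m.
Bowring's method on WGS84 (a = 6378137 m, b = 6356752.314 m) gives φ = 36.81850041°, h = 2829.717 m.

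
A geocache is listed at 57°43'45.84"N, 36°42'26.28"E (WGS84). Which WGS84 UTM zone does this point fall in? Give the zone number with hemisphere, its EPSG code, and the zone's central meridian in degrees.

UTM zone = ⌊(λ + 180)/6⌋ + 1; 36.7073° ∈ [36°, 42°) → zone 37.
Hemisphere: N (φ ≥ 0).
Central meridian λ₀ = 6×37 − 183 = 39°.
EPSG code: 32637.

Zone 37N (EPSG:32637), central meridian 39°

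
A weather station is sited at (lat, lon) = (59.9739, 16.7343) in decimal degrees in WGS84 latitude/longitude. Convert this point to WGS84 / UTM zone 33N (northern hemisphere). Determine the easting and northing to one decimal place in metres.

Zone 33 central meridian λ₀ = 6×33 − 183 = 15°; Δλ = +1.7343°.
Transverse Mercator on WGS84 with k₀ = 0.9996 gives E = 596804.043 m, N = 6649773.118 m.

E 596804.0 m, N 6649773.1 m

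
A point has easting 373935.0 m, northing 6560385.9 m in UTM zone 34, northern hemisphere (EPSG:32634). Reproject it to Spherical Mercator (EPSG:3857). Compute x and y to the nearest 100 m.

x 2092200 m, y 8215900 m

Unproject from UTM 34N (λ₀ = 21°) → φ = 59.16390035°, λ = 18.79500036°.
Web Mercator (R = 6378137 m): x = 2092249.870 m, y = 8215896.684 m.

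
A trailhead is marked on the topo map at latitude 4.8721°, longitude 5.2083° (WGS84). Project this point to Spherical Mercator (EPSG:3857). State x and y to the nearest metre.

Web Mercator is spherical with R = a = 6378137 m.
x = R·λ = 6378137 × 0.090901983 = 579785.304 m.
y = R·ln tan(π/4 + φ/2) = 6378137 × 0.085136850 = 543014.492 m.

x 579785 m, y 543014 m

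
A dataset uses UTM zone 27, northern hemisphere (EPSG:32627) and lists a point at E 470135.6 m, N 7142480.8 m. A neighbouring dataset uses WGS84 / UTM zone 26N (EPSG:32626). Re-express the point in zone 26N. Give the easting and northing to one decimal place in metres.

E 759096.1 m, N 7153317.9 m

UTM 27N → geographic: φ = 64.40670023°, λ = -21.61960096°.
UTM 26N (λ₀ = -27°) forward: E = 759096.092 m, N = 7153317.933 m.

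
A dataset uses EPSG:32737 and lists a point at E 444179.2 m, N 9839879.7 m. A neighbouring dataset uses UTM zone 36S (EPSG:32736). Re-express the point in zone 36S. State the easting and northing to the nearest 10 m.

UTM 37S → geographic: φ = -1.44859958°, λ = 38.49819971°.
UTM 36S (λ₀ = 33°) forward: E = 1112563.760 m, N = 9839141.120 m.

E 1112560 m, N 9839140 m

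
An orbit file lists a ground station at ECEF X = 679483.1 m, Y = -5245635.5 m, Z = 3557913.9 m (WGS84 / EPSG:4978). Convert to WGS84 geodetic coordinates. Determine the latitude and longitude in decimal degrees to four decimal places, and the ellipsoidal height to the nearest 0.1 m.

λ = atan2(Y, X) = -82.61939978°; p = √(X²+Y²) = 5289460.2 m.
Bowring's method on WGS84 (a = 6378137 m, b = 6356752.314 m) gives φ = 34.10480001°, h = 3274.284 m.

lat 34.1048°, lon -82.6194°, h 3274.3 m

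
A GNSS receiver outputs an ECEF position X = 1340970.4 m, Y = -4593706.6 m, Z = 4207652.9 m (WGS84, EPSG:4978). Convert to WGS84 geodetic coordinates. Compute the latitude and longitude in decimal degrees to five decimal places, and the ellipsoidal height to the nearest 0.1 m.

lat 41.51480°, lon -73.72670°, h 3394.1 m

λ = atan2(Y, X) = -73.72670003°; p = √(X²+Y²) = 4785430.2 m.
Bowring's method on WGS84 (a = 6378137 m, b = 6356752.314 m) gives φ = 41.51480031°, h = 3394.116 m.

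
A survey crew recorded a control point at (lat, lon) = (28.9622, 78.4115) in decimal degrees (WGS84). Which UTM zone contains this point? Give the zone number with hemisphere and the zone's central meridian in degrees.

Zone 44N, central meridian 81°

UTM zone = ⌊(λ + 180)/6⌋ + 1; 78.4115° ∈ [78°, 84°) → zone 44.
Hemisphere: N (φ ≥ 0).
Central meridian λ₀ = 6×44 − 183 = 81°.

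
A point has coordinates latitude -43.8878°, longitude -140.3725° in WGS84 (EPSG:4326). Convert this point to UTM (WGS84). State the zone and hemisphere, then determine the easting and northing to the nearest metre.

Longitude -140.3725° lies in the 6° band [-144°, -138°), giving zone 7; latitude is south of the equator, so 7S.
Zone 7 central meridian λ₀ = 6×7 − 183 = -141°; Δλ = +0.6275°.
Transverse Mercator on WGS84 with k₀ = 0.9996 gives E = 550404.006 m, N = 5140397.495 m.

Zone 7S: E 550404 m, N 5140397 m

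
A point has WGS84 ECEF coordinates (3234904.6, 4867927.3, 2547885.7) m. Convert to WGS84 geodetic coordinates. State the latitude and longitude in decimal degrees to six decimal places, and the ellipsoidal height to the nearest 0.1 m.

lat 23.694900°, lon 56.394599°, h 1266.4 m

λ = atan2(Y, X) = 56.39459935°; p = √(X²+Y²) = 5844768.9 m.
Bowring's method on WGS84 (a = 6378137 m, b = 6356752.314 m) gives φ = 23.69490023°, h = 1266.397 m.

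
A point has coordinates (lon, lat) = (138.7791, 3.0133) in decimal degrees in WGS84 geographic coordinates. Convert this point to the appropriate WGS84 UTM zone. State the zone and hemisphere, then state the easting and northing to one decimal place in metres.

Longitude 138.7791° lies in the 6° band [138°, 144°), giving zone 54; latitude is north of the equator, so 54N.
Zone 54 central meridian λ₀ = 6×54 − 183 = 141°; Δλ = -2.2209°.
Transverse Mercator on WGS84 with k₀ = 0.9996 gives E = 253146.948 m, N = 333314.864 m.

Zone 54N: E 253146.9 m, N 333314.9 m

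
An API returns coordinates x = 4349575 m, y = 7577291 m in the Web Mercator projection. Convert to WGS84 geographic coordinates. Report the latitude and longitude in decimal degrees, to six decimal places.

R = 6378137 m. λ = x/R = 39.07289702°.
φ = 2·arctan(exp(y/R)) − 90° = 2·arctan(3.28055) − 90° = 56.09470054°.

lat 56.094701°, lon 39.072897°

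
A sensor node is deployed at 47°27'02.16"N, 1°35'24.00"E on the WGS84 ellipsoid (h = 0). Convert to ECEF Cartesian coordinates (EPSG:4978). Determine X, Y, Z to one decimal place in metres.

WGS84: a = 6378137 m, e² = 0.006694380; N(φ) = a/√(1−e²sin²φ) = 6389755.084 m.
X = (N+h)·cosφ·cosλ = 4319252.498 m; Y = (N+h)·cosφ·sinλ = 119893.210 m; Z = (N(1−e²)+h)·sinφ = 4675785.459 m.

X 4319252.5 m, Y 119893.2 m, Z 4675785.5 m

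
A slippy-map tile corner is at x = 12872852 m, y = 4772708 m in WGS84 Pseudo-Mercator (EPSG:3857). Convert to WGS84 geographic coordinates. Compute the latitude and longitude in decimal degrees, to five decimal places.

lat 39.35540°, lon 115.63880°

R = 6378137 m. λ = x/R = 115.63879702°.
φ = 2·arctan(exp(y/R)) − 90° = 2·arctan(2.11339) − 90° = 39.35539870°.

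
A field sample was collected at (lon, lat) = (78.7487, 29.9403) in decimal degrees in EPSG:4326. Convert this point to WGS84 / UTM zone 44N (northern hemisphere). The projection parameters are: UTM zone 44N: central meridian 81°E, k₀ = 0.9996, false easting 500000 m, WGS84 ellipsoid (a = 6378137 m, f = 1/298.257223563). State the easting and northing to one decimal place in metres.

E 282709.2 m, N 3314301.5 m

Zone 44 central meridian λ₀ = 6×44 − 183 = 81°; Δλ = -2.2513°.
Transverse Mercator on WGS84 with k₀ = 0.9996 gives E = 282709.214 m, N = 3314301.459 m.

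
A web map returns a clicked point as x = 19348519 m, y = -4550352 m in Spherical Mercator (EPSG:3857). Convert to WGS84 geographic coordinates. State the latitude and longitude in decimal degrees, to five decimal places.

R = 6378137 m. λ = x/R = 173.81070343°.
φ = 2·arctan(exp(y/R)) − 90° = 2·arctan(0.48996) − 90° = -37.79390306°.

lat -37.79390°, lon 173.81070°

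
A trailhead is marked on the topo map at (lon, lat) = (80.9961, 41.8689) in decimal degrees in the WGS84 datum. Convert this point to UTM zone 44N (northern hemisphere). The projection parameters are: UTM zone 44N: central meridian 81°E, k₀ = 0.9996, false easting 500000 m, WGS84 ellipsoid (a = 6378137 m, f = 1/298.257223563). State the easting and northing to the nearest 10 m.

Zone 44 central meridian λ₀ = 6×44 − 183 = 81°; Δλ = -0.0039°.
Transverse Mercator on WGS84 with k₀ = 0.9996 gives E = 499676.349 m, N = 4635220.516 m.

E 499680 m, N 4635220 m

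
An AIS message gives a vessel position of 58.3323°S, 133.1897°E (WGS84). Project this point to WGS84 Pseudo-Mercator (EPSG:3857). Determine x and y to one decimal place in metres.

Web Mercator is spherical with R = a = 6378137 m.
x = R·λ = 6378137 × 2.324598795 = 14826609.583 m.
y = R·ln tan(π/4 + φ/2) = 6378137 × -1.260156336 = -8037449.755 m.

x 14826609.6 m, y -8037449.8 m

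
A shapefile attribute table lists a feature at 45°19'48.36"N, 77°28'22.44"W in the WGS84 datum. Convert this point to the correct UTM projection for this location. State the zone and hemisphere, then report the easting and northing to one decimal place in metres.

Longitude -77.4729° lies in the 6° band [-78°, -72°), giving zone 18; latitude is north of the equator, so 18N.
Zone 18 central meridian λ₀ = 6×18 − 183 = -75°; Δλ = -2.4729°.
Transverse Mercator on WGS84 with k₀ = 0.9996 gives E = 306220.641 m, N = 5022596.268 m.

Zone 18N: E 306220.6 m, N 5022596.3 m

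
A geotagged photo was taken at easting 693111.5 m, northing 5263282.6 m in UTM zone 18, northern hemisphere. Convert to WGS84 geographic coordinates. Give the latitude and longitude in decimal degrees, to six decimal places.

lat 47.494300°, lon -72.436100°

Zone 18N: λ₀ = -75°, k₀ = 0.9996, false easting 500000 m.
Meridian distance M = (N − FN)/k₀ = 5265388.8 m.
Inverse transverse Mercator on WGS84 gives φ = 47.49430034°, λ = -72.43609955°.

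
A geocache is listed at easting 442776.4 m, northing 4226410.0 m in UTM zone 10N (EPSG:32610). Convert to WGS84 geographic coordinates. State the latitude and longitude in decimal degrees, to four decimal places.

lat 38.1838°, lon -123.6534°

Zone 10N: λ₀ = -123°, k₀ = 0.9996, false easting 500000 m.
Meridian distance M = (N − FN)/k₀ = 4228101.2 m.
Inverse transverse Mercator on WGS84 gives φ = 38.18379961°, λ = -123.65340006°.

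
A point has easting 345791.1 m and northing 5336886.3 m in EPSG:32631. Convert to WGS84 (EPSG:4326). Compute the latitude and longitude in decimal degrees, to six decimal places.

lat 48.166500°, lon 0.926000°

Zone 31N: λ₀ = 3°, k₀ = 0.9996, false easting 500000 m.
Meridian distance M = (N − FN)/k₀ = 5339021.9 m.
Inverse transverse Mercator on WGS84 gives φ = 48.16650026°, λ = 0.92600033°.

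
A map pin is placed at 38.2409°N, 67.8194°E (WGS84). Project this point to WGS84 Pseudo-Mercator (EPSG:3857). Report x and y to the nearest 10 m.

Web Mercator is spherical with R = a = 6378137 m.
x = R·λ = 6378137 × 1.183671827 = 7549621.074 m.
y = R·ln tan(π/4 + φ/2) = 6378137 × 0.723332381 = 4613513.021 m.

x 7549620 m, y 4613510 m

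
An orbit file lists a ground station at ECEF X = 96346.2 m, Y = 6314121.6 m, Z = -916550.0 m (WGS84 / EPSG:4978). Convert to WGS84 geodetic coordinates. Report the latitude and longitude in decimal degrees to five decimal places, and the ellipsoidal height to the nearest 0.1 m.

lat -8.31320°, lon 89.12580°, h 3331.2 m

λ = atan2(Y, X) = 89.12580045°; p = √(X²+Y²) = 6314856.6 m.
Bowring's method on WGS84 (a = 6378137 m, b = 6356752.314 m) gives φ = -8.31320032°, h = 3331.225 m.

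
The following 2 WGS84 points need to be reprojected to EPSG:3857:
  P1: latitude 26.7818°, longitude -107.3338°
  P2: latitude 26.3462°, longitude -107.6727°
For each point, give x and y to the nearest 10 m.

Web Mercator: x = R·λ, y = R·ln tan(π/4+φ/2), R = 6378137 m.
P1 (26.7818°, -107.3338°) → (-11948343.961, 3096236.892) m.
P2 (26.3462°, -107.6727°) → (-11986070.136, 3042022.864) m.

P1: x -11948340 m, y 3096240 m; P2: x -11986070 m, y 3042020 m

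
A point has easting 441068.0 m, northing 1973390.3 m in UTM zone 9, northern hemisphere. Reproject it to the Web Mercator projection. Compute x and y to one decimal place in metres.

x -14422130.2 m, y 2019694.7 m

Unproject from UTM 9N (λ₀ = -129°) → φ = 17.84740025°, λ = -129.55620015°.
Web Mercator (R = 6378137 m): x = -14422130.230 m, y = 2019694.716 m.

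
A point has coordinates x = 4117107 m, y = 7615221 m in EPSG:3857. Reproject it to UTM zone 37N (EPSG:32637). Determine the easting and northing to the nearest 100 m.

E 375200 m, N 6239500 m

Web Mercator inverse (R = 6378137 m) → φ = 56.28429911°, λ = 36.98460144°.
UTM 37N forward: E = 375238.148 m, N = 6239547.545 m.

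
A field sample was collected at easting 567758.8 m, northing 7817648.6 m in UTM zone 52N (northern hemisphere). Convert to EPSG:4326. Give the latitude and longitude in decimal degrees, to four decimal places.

Zone 52N: λ₀ = 129°, k₀ = 0.9996, false easting 500000 m.
Meridian distance M = (N − FN)/k₀ = 7820776.9 m.
Inverse transverse Mercator on WGS84 gives φ = 70.45519960°, λ = 130.81500065°.

lat 70.4552°, lon 130.8150°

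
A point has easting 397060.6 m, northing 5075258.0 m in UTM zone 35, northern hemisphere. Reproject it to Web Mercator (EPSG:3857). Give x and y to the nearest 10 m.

Unproject from UTM 35N (λ₀ = 27°) → φ = 45.82320035°, λ = 25.67479980°.
Web Mercator (R = 6378137 m): x = 2858105.640 m, y = 5752062.077 m.

x 2858110 m, y 5752060 m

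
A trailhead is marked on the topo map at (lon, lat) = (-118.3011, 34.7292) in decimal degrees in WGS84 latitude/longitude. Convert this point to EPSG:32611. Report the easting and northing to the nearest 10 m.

Zone 11 central meridian λ₀ = 6×11 − 183 = -117°; Δλ = -1.3011°.
Transverse Mercator on WGS84 with k₀ = 0.9996 gives E = 380879.028 m, N = 3843783.656 m.

E 380880 m, N 3843780 m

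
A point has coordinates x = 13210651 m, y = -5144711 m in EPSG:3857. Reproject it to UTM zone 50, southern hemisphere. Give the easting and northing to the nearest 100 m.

Web Mercator inverse (R = 6378137 m) → φ = -41.89130272°, λ = 118.67329706°.
UTM 50S forward: E = 638816.246 m, N = 5360938.501 m.

E 638800 m, N 5360900 m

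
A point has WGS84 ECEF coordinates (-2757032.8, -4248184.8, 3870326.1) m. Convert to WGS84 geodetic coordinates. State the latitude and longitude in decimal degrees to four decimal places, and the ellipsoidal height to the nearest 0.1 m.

λ = atan2(Y, X) = -122.98319953°; p = √(X²+Y²) = 5064415.5 m.
Bowring's method on WGS84 (a = 6378137 m, b = 6356752.314 m) gives φ = 37.57349951°, h = 3760.993 m.

lat 37.5735°, lon -122.9832°, h 3761.0 m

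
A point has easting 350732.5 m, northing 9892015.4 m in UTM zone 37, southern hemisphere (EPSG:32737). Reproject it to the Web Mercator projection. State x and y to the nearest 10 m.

Unproject from UTM 37S (λ₀ = 39°) → φ = -0.97670007°, λ = 37.65850038°.
Web Mercator (R = 6378137 m): x = 4192125.086 m, y = -108731.021 m.

x 4192130 m, y -108730 m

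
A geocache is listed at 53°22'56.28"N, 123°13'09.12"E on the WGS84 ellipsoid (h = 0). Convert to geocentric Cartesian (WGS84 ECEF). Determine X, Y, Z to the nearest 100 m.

WGS84: a = 6378137 m, e² = 0.006694380; N(φ) = a/√(1−e²sin²φ) = 6391934.996 m.
X = (N+h)·cosφ·cosλ = -2088717.103 m; Y = (N+h)·cosφ·sinλ = 3189561.018 m; Z = (N(1−e²)+h)·sinφ = 5096034.844 m.

X -2088700 m, Y 3189600 m, Z 5096000 m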